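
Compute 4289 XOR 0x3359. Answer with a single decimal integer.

9112

4289 = 01000011000001
0x3359 = 11001101011001
XOR → 10001110011000 = 9112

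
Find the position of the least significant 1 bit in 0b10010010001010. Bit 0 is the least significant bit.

0b10010010001010 = 10010010001010
Trailing zeros: 1, so the lowest set bit is bit 1 (value 2).

1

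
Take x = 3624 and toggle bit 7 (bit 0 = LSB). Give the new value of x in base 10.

3752

x = 0111000101000
bit 7 is currently 0; toggle it via x ^ (1 << 7) = x ^ 128
→ 0111010101000 = 3752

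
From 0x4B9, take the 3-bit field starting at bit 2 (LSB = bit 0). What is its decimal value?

6

v = 10010111001
Shift right by 2: 100101110
Mask low 3 bits: 110 = 6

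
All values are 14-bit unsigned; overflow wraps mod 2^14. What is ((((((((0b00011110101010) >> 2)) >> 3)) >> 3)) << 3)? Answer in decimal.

0b00011110101010 = 00011110101010
→ >> 2 → 00000111101010 = 490
→ >> 3 → 00000000111101 = 61
→ >> 3 → 00000000000111 = 7
→ << 3 (mod 2^14) → 00000000111000 = 56

56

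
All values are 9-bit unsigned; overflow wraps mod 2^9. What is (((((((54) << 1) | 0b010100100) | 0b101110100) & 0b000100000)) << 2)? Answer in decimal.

128

54 = 000110110
→ << 1 (mod 2^9) → 001101100 = 108
0b010100100 = 010100100
→ | → 011101100 = 236
0b101110100 = 101110100
→ | → 111111100 = 508
0b000100000 = 000100000
→ & → 000100000 = 32
→ << 2 (mod 2^9) → 010000000 = 128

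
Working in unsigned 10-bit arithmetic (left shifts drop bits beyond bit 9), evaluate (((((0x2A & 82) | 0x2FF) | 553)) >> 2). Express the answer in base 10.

0x2A = 0000101010
82 = 0001010010
→ & → 0000000010 = 2
0x2FF = 1011111111
→ | → 1011111111 = 767
553 = 1000101001
→ | → 1011111111 = 767
→ >> 2 → 0010111111 = 191

191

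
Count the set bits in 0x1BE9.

9

0x1BE9 = 1101111101001
Count the 1s: 1 + 1 + 1 + 1 + 1 + 1 + 1 + 1 + 1 = 9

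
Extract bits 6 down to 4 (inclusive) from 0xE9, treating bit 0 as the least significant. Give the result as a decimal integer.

6

v = 11101001
Shift right by 4: 1110
Mask low 3 bits: 110 = 6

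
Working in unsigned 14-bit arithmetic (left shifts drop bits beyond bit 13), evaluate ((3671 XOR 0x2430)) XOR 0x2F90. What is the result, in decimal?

1527

3671 = 00111001010111
0x2430 = 10010000110000
→ XOR → 10101001100111 = 10855
0x2F90 = 10111110010000
→ XOR → 00010111110111 = 1527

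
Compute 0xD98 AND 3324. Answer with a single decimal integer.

3224

0xD98 = 110110011000
3324 = 110011111100
AND → 110010011000 = 3224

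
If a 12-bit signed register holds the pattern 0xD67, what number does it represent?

-665

pattern = 110101100111 (MSB is 1 ⇒ negative)
Invert: 001010011000, add 1 → 001010011001 = 665, so the value is -665.
(Equivalently: 3431 - 2^12 = 3431 - 4096 = -665.)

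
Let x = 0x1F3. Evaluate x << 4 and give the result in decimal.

7984

0x1F3 = 0000111110011
shift left by 4 → 1111100110000 = 7984
(equivalently, 499 × 2^4 = 499 × 16)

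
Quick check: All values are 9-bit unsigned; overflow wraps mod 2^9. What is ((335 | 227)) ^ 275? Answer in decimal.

335 = 101001111
227 = 011100011
→ | → 111101111 = 495
275 = 100010011
→ ^ → 011111100 = 252

252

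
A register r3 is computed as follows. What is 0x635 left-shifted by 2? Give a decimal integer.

0x635 = 0011000110101
shift left by 2 → 1100011010100 = 6356
(equivalently, 1589 × 2^2 = 1589 × 4)

6356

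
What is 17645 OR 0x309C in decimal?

29949

17645 = 100010011101101
0x309C = 011000010011100
 OR → 111010011111101 = 29949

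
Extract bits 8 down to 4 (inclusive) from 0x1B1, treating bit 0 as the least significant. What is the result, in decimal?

v = 110110001
Shift right by 4: 11011
Mask low 5 bits: 11011 = 27

27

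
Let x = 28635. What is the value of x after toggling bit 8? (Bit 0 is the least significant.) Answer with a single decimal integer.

x = 0110111111011011
bit 8 is currently 1; toggle it via x ^ (1 << 8) = x ^ 256
→ 0110111011011011 = 28379

28379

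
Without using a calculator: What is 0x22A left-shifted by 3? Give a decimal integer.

0x22A = 0001000101010
shift left by 3 → 1000101010000 = 4432
(equivalently, 554 × 2^3 = 554 × 8)

4432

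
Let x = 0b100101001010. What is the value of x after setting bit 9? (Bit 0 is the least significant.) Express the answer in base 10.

2890

x = 100101001010
bit 9 is currently 0; set it via x | (1 << 9) = x | 512
→ 101101001010 = 2890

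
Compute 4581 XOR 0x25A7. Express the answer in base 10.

13378

4581 = 01000111100101
0x25A7 = 10010110100111
XOR → 11010001000010 = 13378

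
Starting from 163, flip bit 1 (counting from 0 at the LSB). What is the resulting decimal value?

161

x = 10100011
bit 1 is currently 1; toggle it via x ^ (1 << 1) = x ^ 2
→ 10100001 = 161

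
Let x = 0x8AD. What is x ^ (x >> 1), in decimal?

3323

x = 100010101101 = 2221
x>>1 = 010001010110
XOR  = 110011111011 = 3323
(x ^ (x >> 1) gives the standard binary-reflected Gray code of x.)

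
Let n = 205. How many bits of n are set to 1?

205 = 11001101
Count the 1s: 1 + 1 + 1 + 1 + 1 = 5

5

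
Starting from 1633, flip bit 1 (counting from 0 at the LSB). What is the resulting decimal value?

x = 011001100001
bit 1 is currently 0; toggle it via x ^ (1 << 1) = x ^ 2
→ 011001100011 = 1635

1635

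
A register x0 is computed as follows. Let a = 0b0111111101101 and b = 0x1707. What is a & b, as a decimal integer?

a = 0111111101101
0x1707 = 1011100000111
AND → 0011100000101 = 1797

1797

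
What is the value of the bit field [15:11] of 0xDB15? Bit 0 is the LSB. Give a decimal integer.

27

v = 1101101100010101
Shift right by 11: 11011
Mask low 5 bits: 11011 = 27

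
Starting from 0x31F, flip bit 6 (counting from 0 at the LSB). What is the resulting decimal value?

863

x = 1100011111
bit 6 is currently 0; toggle it via x ^ (1 << 6) = x ^ 64
→ 1101011111 = 863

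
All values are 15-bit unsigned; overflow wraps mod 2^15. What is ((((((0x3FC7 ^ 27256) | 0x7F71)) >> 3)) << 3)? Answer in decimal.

0x3FC7 = 011111111000111
27256 = 110101001111000
→ ^ → 101010110111111 = 21951
0x7F71 = 111111101110001
→ | → 111111111111111 = 32767
→ >> 3 → 000111111111111 = 4095
→ << 3 (mod 2^15) → 111111111111000 = 32760

32760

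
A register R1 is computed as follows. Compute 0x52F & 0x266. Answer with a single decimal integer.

38

0x52F = 10100101111
0x266 = 01001100110
AND → 00000100110 = 38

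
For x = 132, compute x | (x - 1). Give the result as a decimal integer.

135

x = 10000100 = 132
x - 1 = 10000011
OR    = 10000111 = 135
(x | (x - 1) sets all bits below the lowest set bit.)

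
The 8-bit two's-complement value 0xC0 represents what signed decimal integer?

-64

pattern = 11000000 (MSB is 1 ⇒ negative)
Invert: 00111111, add 1 → 01000000 = 64, so the value is -64.
(Equivalently: 192 - 2^8 = 192 - 256 = -64.)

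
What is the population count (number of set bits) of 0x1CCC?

0x1CCC = 1110011001100
Count the 1s: 1 + 1 + 1 + 1 + 1 + 1 + 1 = 7

7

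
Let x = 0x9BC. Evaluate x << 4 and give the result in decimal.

39872

0x9BC = 0000100110111100
shift left by 4 → 1001101111000000 = 39872
(equivalently, 2492 × 2^4 = 2492 × 16)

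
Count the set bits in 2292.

2292 = 100011110100
Count the 1s: 1 + 1 + 1 + 1 + 1 + 1 = 6

6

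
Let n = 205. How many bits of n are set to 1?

5

205 = 11001101
Count the 1s: 1 + 1 + 1 + 1 + 1 = 5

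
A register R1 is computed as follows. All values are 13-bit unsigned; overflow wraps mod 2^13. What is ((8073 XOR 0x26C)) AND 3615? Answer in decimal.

3077

8073 = 1111110001001
0x26C = 0001001101100
→ XOR → 1110111100101 = 7653
3615 = 0111000011111
→ AND → 0110000000101 = 3077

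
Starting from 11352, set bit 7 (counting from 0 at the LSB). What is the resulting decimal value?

x = 10110001011000
bit 7 is currently 0; set it via x | (1 << 7) = x | 128
→ 10110011011000 = 11480

11480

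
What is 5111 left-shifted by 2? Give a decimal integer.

5111 = 001001111110111
shift left by 2 → 100111111011100 = 20444
(equivalently, 5111 × 2^2 = 5111 × 4)

20444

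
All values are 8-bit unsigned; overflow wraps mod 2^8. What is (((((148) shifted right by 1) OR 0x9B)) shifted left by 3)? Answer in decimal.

148 = 10010100
→ shifted right by 1 → 01001010 = 74
0x9B = 10011011
→ OR → 11011011 = 219
→ shifted left by 3 (mod 2^8) → 11011000 = 216

216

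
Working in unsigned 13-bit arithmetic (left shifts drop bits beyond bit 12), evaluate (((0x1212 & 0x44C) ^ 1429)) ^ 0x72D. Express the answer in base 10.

696

0x1212 = 1001000010010
0x44C = 0010001001100
→ & → 0000000000000 = 0
1429 = 0010110010101
→ ^ → 0010110010101 = 1429
0x72D = 0011100101101
→ ^ → 0001010111000 = 696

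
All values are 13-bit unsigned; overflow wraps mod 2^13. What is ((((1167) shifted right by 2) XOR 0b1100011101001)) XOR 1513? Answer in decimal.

7203

1167 = 0010010001111
→ shifted right by 2 → 0000100100011 = 291
0b1100011101001 = 1100011101001
→ XOR → 1100111001010 = 6602
1513 = 0010111101001
→ XOR → 1110000100011 = 7203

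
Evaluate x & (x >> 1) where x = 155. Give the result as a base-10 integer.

x = 10011011 = 155
x>>1 = 01001101
AND  = 00001001 = 9
(x & (x >> 1) has a 1 wherever x has two consecutive 1 bits.)

9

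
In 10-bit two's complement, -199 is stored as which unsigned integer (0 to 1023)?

199 in 10 bits: 0011000111
Invert: 1100111000
Add 1:  1100111001 = 825
(Check: 2^10 - 199 = 1024 - 199 = 825.)

825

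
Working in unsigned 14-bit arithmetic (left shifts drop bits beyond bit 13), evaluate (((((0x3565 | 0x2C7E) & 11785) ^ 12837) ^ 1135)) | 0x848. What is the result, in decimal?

0x3565 = 11010101100101
0x2C7E = 10110001111110
→ | → 11110101111111 = 15743
11785 = 10111000001001
→ & → 10110000001001 = 11273
12837 = 11001000100101
→ ^ → 01111000101100 = 7724
1135 = 00010001101111
→ ^ → 01101001000011 = 6723
0x848 = 00100001001000
→ | → 01101001001011 = 6731

6731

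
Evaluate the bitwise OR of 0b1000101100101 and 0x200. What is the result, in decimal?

4965

a = 1000101100101
0x200 = 0001000000000
 OR → 1001101100101 = 4965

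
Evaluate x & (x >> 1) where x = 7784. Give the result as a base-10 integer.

x = 1111001101000 = 7784
x>>1 = 0111100110100
AND  = 0111000100000 = 3616
(x & (x >> 1) has a 1 wherever x has two consecutive 1 bits.)

3616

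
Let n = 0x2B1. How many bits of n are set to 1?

0x2B1 = 1010110001
Count the 1s: 1 + 1 + 1 + 1 + 1 = 5

5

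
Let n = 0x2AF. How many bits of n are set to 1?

0x2AF = 1010101111
Count the 1s: 1 + 1 + 1 + 1 + 1 + 1 + 1 = 7

7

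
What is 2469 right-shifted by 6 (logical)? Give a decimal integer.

2469 = 100110100101
shift right by 6 → 000000100110 = 38
(equivalently, floor(2469 / 64))

38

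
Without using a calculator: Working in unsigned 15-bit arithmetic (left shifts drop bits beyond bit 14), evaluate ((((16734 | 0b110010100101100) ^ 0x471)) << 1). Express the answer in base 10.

16734 = 100000101011110
0b110010100101100 = 110010100101100
→ | → 110010101111110 = 25982
0x471 = 000010001110001
→ ^ → 110000100001111 = 24847
→ << 1 (mod 2^15) → 100001000011110 = 16926

16926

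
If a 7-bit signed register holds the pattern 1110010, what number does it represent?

-14

pattern = 1110010 (MSB is 1 ⇒ negative)
Invert: 0001101, add 1 → 0001110 = 14, so the value is -14.
(Equivalently: 114 - 2^7 = 114 - 128 = -14.)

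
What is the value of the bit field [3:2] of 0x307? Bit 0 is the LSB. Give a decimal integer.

v = 1100000111
Shift right by 2: 11000001
Mask low 2 bits: 01 = 1

1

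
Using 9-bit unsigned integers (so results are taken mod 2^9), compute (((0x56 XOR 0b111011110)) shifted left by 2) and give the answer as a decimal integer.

32

0x56 = 001010110
0b111011110 = 111011110
→ XOR → 110001000 = 392
→ shifted left by 2 (mod 2^9) → 000100000 = 32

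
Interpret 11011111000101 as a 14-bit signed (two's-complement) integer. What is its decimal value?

pattern = 11011111000101 (MSB is 1 ⇒ negative)
Invert: 00100000111010, add 1 → 00100000111011 = 2107, so the value is -2107.
(Equivalently: 14277 - 2^14 = 14277 - 16384 = -2107.)

-2107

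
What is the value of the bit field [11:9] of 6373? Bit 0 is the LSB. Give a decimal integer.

4

v = 1100011100101
Shift right by 9: 1100
Mask low 3 bits: 100 = 4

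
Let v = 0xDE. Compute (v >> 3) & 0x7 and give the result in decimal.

v = 000011011110
Shift right by 3: 000011011
Mask low 3 bits: 011 = 3

3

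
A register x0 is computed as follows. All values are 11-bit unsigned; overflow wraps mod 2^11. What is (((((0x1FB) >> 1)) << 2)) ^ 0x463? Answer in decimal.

0x1FB = 00111111011
→ >> 1 → 00011111101 = 253
→ << 2 (mod 2^11) → 01111110100 = 1012
0x463 = 10001100011
→ ^ → 11110010111 = 1943

1943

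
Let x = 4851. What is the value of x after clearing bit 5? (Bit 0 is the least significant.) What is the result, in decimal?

x = 1001011110011
bit 5 is currently 1; clear it via x & ~(1 << 5) = x & ~32
→ 1001011010011 = 4819

4819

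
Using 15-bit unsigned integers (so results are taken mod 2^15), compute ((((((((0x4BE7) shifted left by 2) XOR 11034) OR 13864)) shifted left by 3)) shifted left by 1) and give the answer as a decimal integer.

0x4BE7 = 100101111100111
→ shifted left by 2 (mod 2^15) → 010111110011100 = 12188
11034 = 010101100011010
→ XOR → 000010010000110 = 1158
13864 = 011011000101000
→ OR → 011011010101110 = 13998
→ shifted left by 3 (mod 2^15) → 011010101110000 = 13680
→ shifted left by 1 (mod 2^15) → 110101011100000 = 27360

27360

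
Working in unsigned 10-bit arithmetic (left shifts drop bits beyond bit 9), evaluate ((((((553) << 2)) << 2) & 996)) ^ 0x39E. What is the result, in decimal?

286

553 = 1000101001
→ << 2 (mod 2^10) → 0010100100 = 164
→ << 2 (mod 2^10) → 1010010000 = 656
996 = 1111100100
→ & → 1010000000 = 640
0x39E = 1110011110
→ ^ → 0100011110 = 286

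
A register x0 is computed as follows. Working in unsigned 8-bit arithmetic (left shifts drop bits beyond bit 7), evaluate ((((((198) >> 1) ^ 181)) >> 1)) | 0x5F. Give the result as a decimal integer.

127

198 = 11000110
→ >> 1 → 01100011 = 99
181 = 10110101
→ ^ → 11010110 = 214
→ >> 1 → 01101011 = 107
0x5F = 01011111
→ | → 01111111 = 127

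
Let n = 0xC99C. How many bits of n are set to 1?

8

0xC99C = 1100100110011100
Count the 1s: 1 + 1 + 1 + 1 + 1 + 1 + 1 + 1 = 8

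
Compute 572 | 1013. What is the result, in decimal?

1021

572 = 1000111100
1013 = 1111110101
 OR → 1111111101 = 1021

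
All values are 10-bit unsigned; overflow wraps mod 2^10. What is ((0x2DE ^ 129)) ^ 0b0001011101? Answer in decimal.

0x2DE = 1011011110
129 = 0010000001
→ ^ → 1001011111 = 607
0b0001011101 = 0001011101
→ ^ → 1000000010 = 514

514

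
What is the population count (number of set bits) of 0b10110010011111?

n = 10110010011111
Count the 1s: 1 + 1 + 1 + 1 + 1 + 1 + 1 + 1 + 1 = 9

9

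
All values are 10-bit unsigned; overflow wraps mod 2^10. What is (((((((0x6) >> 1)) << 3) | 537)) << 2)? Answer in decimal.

0x6 = 0000000110
→ >> 1 → 0000000011 = 3
→ << 3 (mod 2^10) → 0000011000 = 24
537 = 1000011001
→ | → 1000011001 = 537
→ << 2 (mod 2^10) → 0001100100 = 100

100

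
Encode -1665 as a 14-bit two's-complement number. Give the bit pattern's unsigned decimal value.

14719

1665 in 14 bits: 00011010000001
Invert: 11100101111110
Add 1:  11100101111111 = 14719
(Check: 2^14 - 1665 = 16384 - 1665 = 14719.)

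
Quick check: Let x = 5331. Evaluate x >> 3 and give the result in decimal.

666

5331 = 1010011010011
shift right by 3 → 0001010011010 = 666
(equivalently, floor(5331 / 8))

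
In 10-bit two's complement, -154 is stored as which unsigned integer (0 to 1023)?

870

154 in 10 bits: 0010011010
Invert: 1101100101
Add 1:  1101100110 = 870
(Check: 2^10 - 154 = 1024 - 154 = 870.)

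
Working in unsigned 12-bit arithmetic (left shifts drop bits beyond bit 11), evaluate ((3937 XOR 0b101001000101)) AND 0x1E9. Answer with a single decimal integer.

3937 = 111101100001
0b101001000101 = 101001000101
→ XOR → 010100100100 = 1316
0x1E9 = 000111101001
→ AND → 000100100000 = 288

288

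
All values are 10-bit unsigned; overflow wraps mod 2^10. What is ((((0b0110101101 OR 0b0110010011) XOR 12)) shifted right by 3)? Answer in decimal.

54

0b0110101101 = 0110101101
0b0110010011 = 0110010011
→ OR → 0110111111 = 447
12 = 0000001100
→ XOR → 0110110011 = 435
→ shifted right by 3 → 0000110110 = 54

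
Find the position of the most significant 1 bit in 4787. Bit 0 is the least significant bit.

4787 = 1001010110011
The topmost 1 is at position 12 (since 2^12 = 4096 ≤ 4787 < 8192).

12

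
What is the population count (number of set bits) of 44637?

44637 = 1010111001011101
Count the 1s: 1 + 1 + 1 + 1 + 1 + 1 + 1 + 1 + 1 + 1 = 10

10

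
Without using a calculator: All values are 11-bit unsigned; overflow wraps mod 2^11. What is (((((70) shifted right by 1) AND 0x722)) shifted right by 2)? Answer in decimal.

70 = 00001000110
→ shifted right by 1 → 00000100011 = 35
0x722 = 11100100010
→ AND → 00000100010 = 34
→ shifted right by 2 → 00000001000 = 8

8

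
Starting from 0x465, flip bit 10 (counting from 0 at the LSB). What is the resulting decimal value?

101

x = 10001100101
bit 10 is currently 1; toggle it via x ^ (1 << 10) = x ^ 1024
→ 00001100101 = 101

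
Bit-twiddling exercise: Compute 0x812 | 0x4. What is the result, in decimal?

0x812 = 100000010010
0x4 = 000000000100
 OR → 100000010110 = 2070

2070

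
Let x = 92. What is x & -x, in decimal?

4

x = 1011100 = 92
-x (two's complement) = …0100100
AND   = 0000100 = 4
(x & -x isolates the lowest set bit of x.)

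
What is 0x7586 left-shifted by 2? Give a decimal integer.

120344

0x7586 = 00111010110000110
shift left by 2 → 11101011000011000 = 120344
(equivalently, 30086 × 2^2 = 30086 × 4)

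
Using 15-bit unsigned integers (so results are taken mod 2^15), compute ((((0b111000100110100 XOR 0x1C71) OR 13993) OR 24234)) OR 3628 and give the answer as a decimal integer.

32751

0b111000100110100 = 111000100110100
0x1C71 = 001110001110001
→ XOR → 110110101000101 = 27973
13993 = 011011010101001
→ OR → 111111111101101 = 32749
24234 = 101111010101010
→ OR → 111111111101111 = 32751
3628 = 000111000101100
→ OR → 111111111101111 = 32751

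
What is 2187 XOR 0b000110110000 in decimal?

2363

2187 = 100010001011
b = 000110110000
XOR → 100100111011 = 2363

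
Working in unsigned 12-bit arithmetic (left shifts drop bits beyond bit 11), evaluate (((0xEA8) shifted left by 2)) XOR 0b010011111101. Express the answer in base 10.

0xEA8 = 111010101000
→ shifted left by 2 (mod 2^12) → 101010100000 = 2720
0b010011111101 = 010011111101
→ XOR → 111001011101 = 3677

3677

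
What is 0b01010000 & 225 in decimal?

a = 01010000
225 = 11100001
AND → 01000000 = 64

64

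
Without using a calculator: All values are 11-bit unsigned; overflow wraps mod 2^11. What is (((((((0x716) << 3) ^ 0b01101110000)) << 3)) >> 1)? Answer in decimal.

0x716 = 11100010110
→ << 3 (mod 2^11) → 00010110000 = 176
0b01101110000 = 01101110000
→ ^ → 01111000000 = 960
→ << 3 (mod 2^11) → 11000000000 = 1536
→ >> 1 → 01100000000 = 768

768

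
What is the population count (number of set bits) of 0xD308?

0xD308 = 1101001100001000
Count the 1s: 1 + 1 + 1 + 1 + 1 + 1 = 6

6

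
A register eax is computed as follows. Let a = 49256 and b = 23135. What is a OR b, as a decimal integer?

55935

49256 = 1100000001101000
23135 = 0101101001011111
 OR → 1101101001111111 = 55935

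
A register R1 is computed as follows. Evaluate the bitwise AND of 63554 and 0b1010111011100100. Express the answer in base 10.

63554 = 1111100001000010
b = 1010111011100100
AND → 1010100001000000 = 43072

43072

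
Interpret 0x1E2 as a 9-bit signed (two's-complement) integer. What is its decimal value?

pattern = 111100010 (MSB is 1 ⇒ negative)
Invert: 000011101, add 1 → 000011110 = 30, so the value is -30.
(Equivalently: 482 - 2^9 = 482 - 512 = -30.)

-30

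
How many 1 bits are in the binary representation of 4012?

4012 = 111110101100
Count the 1s: 1 + 1 + 1 + 1 + 1 + 1 + 1 + 1 = 8

8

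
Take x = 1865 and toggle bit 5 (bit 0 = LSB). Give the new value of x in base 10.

1897

x = 0011101001001
bit 5 is currently 0; toggle it via x ^ (1 << 5) = x ^ 32
→ 0011101101001 = 1897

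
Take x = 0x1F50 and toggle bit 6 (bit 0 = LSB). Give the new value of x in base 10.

x = 001111101010000
bit 6 is currently 1; toggle it via x ^ (1 << 6) = x ^ 64
→ 001111100010000 = 7952

7952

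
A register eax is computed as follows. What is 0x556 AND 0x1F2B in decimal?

0x556 = 0010101010110
0x1F2B = 1111100101011
AND → 0010100000010 = 1282

1282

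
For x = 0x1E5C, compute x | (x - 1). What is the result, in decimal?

7775

x = 1111001011100 = 7772
x - 1 = 1111001011011
OR    = 1111001011111 = 7775
(x | (x - 1) sets all bits below the lowest set bit.)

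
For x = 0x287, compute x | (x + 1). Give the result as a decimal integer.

x = 1010000111 = 647
x + 1 = 1010001000
OR    = 1010001111 = 655
(x | (x + 1) sets the lowest cleared bit.)

655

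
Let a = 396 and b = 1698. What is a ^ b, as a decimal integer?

1838

396 = 00110001100
1698 = 11010100010
XOR → 11100101110 = 1838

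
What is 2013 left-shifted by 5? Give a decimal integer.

64416

2013 = 0000011111011101
shift left by 5 → 1111101110100000 = 64416
(equivalently, 2013 × 2^5 = 2013 × 32)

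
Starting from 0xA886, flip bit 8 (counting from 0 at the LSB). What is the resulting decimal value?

x = 1010100010000110
bit 8 is currently 0; toggle it via x ^ (1 << 8) = x ^ 256
→ 1010100110000110 = 43398

43398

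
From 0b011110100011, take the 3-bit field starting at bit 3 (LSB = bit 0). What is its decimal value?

4

v = 011110100011
Shift right by 3: 011110100
Mask low 3 bits: 100 = 4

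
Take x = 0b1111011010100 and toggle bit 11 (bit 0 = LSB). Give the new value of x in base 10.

5844

x = 1111011010100
bit 11 is currently 1; toggle it via x ^ (1 << 11) = x ^ 2048
→ 1011011010100 = 5844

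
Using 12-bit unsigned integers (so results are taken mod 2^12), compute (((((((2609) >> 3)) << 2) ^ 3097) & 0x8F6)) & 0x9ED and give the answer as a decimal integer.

2609 = 101000110001
→ >> 3 → 000101000110 = 326
→ << 2 (mod 2^12) → 010100011000 = 1304
3097 = 110000011001
→ ^ → 100100000001 = 2305
0x8F6 = 100011110110
→ & → 100000000000 = 2048
0x9ED = 100111101101
→ & → 100000000000 = 2048

2048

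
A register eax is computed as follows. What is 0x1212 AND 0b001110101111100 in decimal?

4112

0x1212 = 1001000010010
b = 1110101111100
AND → 1000000010000 = 4112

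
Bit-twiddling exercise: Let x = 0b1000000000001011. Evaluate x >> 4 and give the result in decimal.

2048

x = 1000000000001011
shift right by 4 → 0000100000000000 = 2048
(equivalently, floor(32779 / 16))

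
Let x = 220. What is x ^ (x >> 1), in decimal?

x = 11011100 = 220
x>>1 = 01101110
XOR  = 10110010 = 178
(x ^ (x >> 1) gives the standard binary-reflected Gray code of x.)

178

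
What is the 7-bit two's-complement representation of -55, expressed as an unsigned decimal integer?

55 in 7 bits: 0110111
Invert: 1001000
Add 1:  1001001 = 73
(Check: 2^7 - 55 = 128 - 55 = 73.)

73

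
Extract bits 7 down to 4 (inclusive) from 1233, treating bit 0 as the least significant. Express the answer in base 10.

v = 010011010001
Shift right by 4: 01001101
Mask low 4 bits: 1101 = 13

13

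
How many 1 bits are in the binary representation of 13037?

13037 = 11001011101101
Count the 1s: 1 + 1 + 1 + 1 + 1 + 1 + 1 + 1 + 1 = 9

9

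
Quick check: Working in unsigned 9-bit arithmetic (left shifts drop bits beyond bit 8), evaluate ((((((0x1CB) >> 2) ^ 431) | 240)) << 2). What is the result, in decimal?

0x1CB = 111001011
→ >> 2 → 001110010 = 114
431 = 110101111
→ ^ → 111011101 = 477
240 = 011110000
→ | → 111111101 = 509
→ << 2 (mod 2^9) → 111110100 = 500

500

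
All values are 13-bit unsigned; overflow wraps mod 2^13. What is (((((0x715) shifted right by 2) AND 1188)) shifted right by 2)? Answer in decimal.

33

0x715 = 0011100010101
→ shifted right by 2 → 0000111000101 = 453
1188 = 0010010100100
→ AND → 0000010000100 = 132
→ shifted right by 2 → 0000000100001 = 33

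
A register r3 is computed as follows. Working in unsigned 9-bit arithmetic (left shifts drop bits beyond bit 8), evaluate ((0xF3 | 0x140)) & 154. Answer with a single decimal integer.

0xF3 = 011110011
0x140 = 101000000
→ | → 111110011 = 499
154 = 010011010
→ & → 010010010 = 146

146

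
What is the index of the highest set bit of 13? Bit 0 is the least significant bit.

13 = 1101
The topmost 1 is at position 3 (since 2^3 = 8 ≤ 13 < 16).

3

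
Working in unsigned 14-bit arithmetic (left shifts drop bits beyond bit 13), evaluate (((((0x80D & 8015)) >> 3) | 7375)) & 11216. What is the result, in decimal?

0x80D = 00100000001101
8015 = 01111101001111
→ & → 00100000001101 = 2061
→ >> 3 → 00000100000001 = 257
7375 = 01110011001111
→ | → 01110111001111 = 7631
11216 = 10101111010000
→ & → 00100111000000 = 2496

2496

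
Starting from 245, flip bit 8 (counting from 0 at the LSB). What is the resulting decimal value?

x = 011110101
bit 8 is currently 0; toggle it via x ^ (1 << 8) = x ^ 256
→ 111110101 = 501

501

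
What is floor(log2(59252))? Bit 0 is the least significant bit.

59252 = 1110011101110100
The topmost 1 is at position 15 (since 2^15 = 32768 ≤ 59252 < 65536).

15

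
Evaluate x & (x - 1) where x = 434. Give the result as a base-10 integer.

432

x = 110110010 = 434
x - 1 = 110110001
AND   = 110110000 = 432
(x & (x - 1) clears the lowest set bit of x.)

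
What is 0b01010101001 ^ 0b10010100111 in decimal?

a = 01010101001
b = 10010100111
XOR → 11000001110 = 1550

1550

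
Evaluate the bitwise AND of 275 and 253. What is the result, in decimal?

17

275 = 100010011
253 = 011111101
AND → 000010001 = 17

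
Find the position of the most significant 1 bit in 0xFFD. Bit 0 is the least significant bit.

11

0xFFD = 111111111101
The topmost 1 is at position 11 (since 2^11 = 2048 ≤ 4093 < 4096).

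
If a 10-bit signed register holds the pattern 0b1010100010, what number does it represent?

-350

pattern = 1010100010 (MSB is 1 ⇒ negative)
Invert: 0101011101, add 1 → 0101011110 = 350, so the value is -350.
(Equivalently: 674 - 2^10 = 674 - 1024 = -350.)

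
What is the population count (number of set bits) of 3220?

5

3220 = 110010010100
Count the 1s: 1 + 1 + 1 + 1 + 1 = 5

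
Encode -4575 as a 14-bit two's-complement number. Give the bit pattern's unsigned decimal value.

11809

4575 in 14 bits: 01000111011111
Invert: 10111000100000
Add 1:  10111000100001 = 11809
(Check: 2^14 - 4575 = 16384 - 4575 = 11809.)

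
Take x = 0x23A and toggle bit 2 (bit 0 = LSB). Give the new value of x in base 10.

x = 00001000111010
bit 2 is currently 0; toggle it via x ^ (1 << 2) = x ^ 4
→ 00001000111110 = 574

574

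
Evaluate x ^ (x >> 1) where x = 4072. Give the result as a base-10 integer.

x = 111111101000 = 4072
x>>1 = 011111110100
XOR  = 100000011100 = 2076
(x ^ (x >> 1) gives the standard binary-reflected Gray code of x.)

2076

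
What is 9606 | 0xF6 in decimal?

9606 = 10010110000110
0xF6 = 00000011110110
 OR → 10010111110110 = 9718

9718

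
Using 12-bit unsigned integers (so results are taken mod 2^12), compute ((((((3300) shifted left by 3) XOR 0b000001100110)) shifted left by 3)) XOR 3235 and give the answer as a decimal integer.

3300 = 110011100100
→ shifted left by 3 (mod 2^12) → 011100100000 = 1824
0b000001100110 = 000001100110
→ XOR → 011101000110 = 1862
→ shifted left by 3 (mod 2^12) → 101000110000 = 2608
3235 = 110010100011
→ XOR → 011010010011 = 1683

1683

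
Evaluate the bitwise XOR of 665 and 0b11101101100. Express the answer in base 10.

665 = 01010011001
b = 11101101100
XOR → 10111110101 = 1525

1525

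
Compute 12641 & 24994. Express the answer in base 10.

8480

12641 = 011000101100001
24994 = 110000110100010
AND → 010000100100000 = 8480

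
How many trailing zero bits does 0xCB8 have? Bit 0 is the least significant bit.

0xCB8 = 110010111000
Trailing zeros: 3, so the lowest set bit is bit 3 (value 8).

3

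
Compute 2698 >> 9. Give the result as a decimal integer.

5

2698 = 101010001010
shift right by 9 → 000000000101 = 5
(equivalently, floor(2698 / 512))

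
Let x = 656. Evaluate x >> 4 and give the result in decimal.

41

656 = 1010010000
shift right by 4 → 0000101001 = 41
(equivalently, floor(656 / 16))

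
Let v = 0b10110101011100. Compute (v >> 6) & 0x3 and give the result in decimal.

v = 10110101011100
Shift right by 6: 10110101
Mask low 2 bits: 01 = 1

1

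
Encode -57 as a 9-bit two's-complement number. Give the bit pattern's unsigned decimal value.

455

57 in 9 bits: 000111001
Invert: 111000110
Add 1:  111000111 = 455
(Check: 2^9 - 57 = 512 - 57 = 455.)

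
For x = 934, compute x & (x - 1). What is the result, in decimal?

932

x = 1110100110 = 934
x - 1 = 1110100101
AND   = 1110100100 = 932
(x & (x - 1) clears the lowest set bit of x.)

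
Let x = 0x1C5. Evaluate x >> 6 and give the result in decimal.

0x1C5 = 111000101
shift right by 6 → 000000111 = 7
(equivalently, floor(453 / 64))

7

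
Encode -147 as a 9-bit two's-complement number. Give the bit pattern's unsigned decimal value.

365

147 in 9 bits: 010010011
Invert: 101101100
Add 1:  101101101 = 365
(Check: 2^9 - 147 = 512 - 147 = 365.)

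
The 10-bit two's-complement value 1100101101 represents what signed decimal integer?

pattern = 1100101101 (MSB is 1 ⇒ negative)
Invert: 0011010010, add 1 → 0011010011 = 211, so the value is -211.
(Equivalently: 813 - 2^10 = 813 - 1024 = -211.)

-211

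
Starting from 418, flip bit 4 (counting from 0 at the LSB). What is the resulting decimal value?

434

x = 110100010
bit 4 is currently 0; toggle it via x ^ (1 << 4) = x ^ 16
→ 110110010 = 434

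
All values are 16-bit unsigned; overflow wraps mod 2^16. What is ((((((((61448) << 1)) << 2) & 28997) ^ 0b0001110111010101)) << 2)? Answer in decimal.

30292

61448 = 1111000000001000
→ << 1 (mod 2^16) → 1110000000010000 = 57360
→ << 2 (mod 2^16) → 1000000001000000 = 32832
28997 = 0111000101000101
→ & → 0000000001000000 = 64
0b0001110111010101 = 0001110111010101
→ ^ → 0001110110010101 = 7573
→ << 2 (mod 2^16) → 0111011001010100 = 30292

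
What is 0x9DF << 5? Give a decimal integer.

0x9DF = 00000100111011111
shift left by 5 → 10011101111100000 = 80864
(equivalently, 2527 × 2^5 = 2527 × 32)

80864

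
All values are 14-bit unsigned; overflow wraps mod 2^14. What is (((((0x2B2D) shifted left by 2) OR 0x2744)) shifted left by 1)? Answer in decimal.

8168

0x2B2D = 10101100101101
→ shifted left by 2 (mod 2^14) → 10110010110100 = 11444
0x2744 = 10011101000100
→ OR → 10111111110100 = 12276
→ shifted left by 1 (mod 2^14) → 01111111101000 = 8168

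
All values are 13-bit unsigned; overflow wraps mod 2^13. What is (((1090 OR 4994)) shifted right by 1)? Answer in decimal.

1090 = 0010001000010
4994 = 1001110000010
→ OR → 1011111000010 = 6082
→ shifted right by 1 → 0101111100001 = 3041

3041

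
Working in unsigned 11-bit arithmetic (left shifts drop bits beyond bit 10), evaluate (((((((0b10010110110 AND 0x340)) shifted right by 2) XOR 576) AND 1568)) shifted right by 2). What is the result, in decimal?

0b10010110110 = 10010110110
0x340 = 01101000000
→ AND → 00000000000 = 0
→ shifted right by 2 → 00000000000 = 0
576 = 01001000000
→ XOR → 01001000000 = 576
1568 = 11000100000
→ AND → 01000000000 = 512
→ shifted right by 2 → 00010000000 = 128

128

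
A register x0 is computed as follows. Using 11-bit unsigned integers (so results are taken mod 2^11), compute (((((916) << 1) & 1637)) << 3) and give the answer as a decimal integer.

916 = 01110010100
→ << 1 (mod 2^11) → 11100101000 = 1832
1637 = 11001100101
→ & → 11000100000 = 1568
→ << 3 (mod 2^11) → 00100000000 = 256

256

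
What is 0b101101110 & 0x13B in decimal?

298

a = 101101110
0x13B = 100111011
AND → 100101010 = 298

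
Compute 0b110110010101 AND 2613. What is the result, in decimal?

a = 110110010101
2613 = 101000110101
AND → 100000010101 = 2069

2069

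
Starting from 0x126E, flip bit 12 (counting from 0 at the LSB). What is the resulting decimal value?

622

x = 01001001101110
bit 12 is currently 1; toggle it via x ^ (1 << 12) = x ^ 4096
→ 00001001101110 = 622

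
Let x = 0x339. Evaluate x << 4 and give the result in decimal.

13200

0x339 = 00001100111001
shift left by 4 → 11001110010000 = 13200
(equivalently, 825 × 2^4 = 825 × 16)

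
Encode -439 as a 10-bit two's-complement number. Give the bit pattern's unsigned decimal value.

585

439 in 10 bits: 0110110111
Invert: 1001001000
Add 1:  1001001001 = 585
(Check: 2^10 - 439 = 1024 - 439 = 585.)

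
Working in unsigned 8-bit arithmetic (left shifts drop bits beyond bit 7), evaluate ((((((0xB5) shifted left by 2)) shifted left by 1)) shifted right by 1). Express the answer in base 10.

0xB5 = 10110101
→ shifted left by 2 (mod 2^8) → 11010100 = 212
→ shifted left by 1 (mod 2^8) → 10101000 = 168
→ shifted right by 1 → 01010100 = 84

84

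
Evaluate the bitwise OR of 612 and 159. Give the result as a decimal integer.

612 = 1001100100
159 = 0010011111
 OR → 1011111111 = 767

767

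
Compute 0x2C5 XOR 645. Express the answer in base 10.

0x2C5 = 1011000101
645 = 1010000101
XOR → 0001000000 = 64

64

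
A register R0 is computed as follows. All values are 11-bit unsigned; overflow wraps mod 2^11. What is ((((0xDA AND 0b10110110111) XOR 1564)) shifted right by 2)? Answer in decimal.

419

0xDA = 00011011010
0b10110110111 = 10110110111
→ AND → 00010010010 = 146
1564 = 11000011100
→ XOR → 11010001110 = 1678
→ shifted right by 2 → 00110100011 = 419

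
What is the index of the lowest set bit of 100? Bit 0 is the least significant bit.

100 = 1100100
Trailing zeros: 2, so the lowest set bit is bit 2 (value 4).

2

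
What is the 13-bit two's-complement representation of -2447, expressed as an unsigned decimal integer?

5745

2447 in 13 bits: 0100110001111
Invert: 1011001110000
Add 1:  1011001110001 = 5745
(Check: 2^13 - 2447 = 8192 - 2447 = 5745.)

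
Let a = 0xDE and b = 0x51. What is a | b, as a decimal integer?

223

0xDE = 11011110
0x51 = 01010001
 OR → 11011111 = 223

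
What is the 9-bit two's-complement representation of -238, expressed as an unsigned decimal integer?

274

238 in 9 bits: 011101110
Invert: 100010001
Add 1:  100010010 = 274
(Check: 2^9 - 238 = 512 - 238 = 274.)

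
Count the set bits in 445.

445 = 110111101
Count the 1s: 1 + 1 + 1 + 1 + 1 + 1 + 1 = 7

7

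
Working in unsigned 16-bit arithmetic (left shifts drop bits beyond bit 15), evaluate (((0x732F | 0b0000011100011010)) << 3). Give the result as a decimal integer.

0x732F = 0111001100101111
0b0000011100011010 = 0000011100011010
→ | → 0111011100111111 = 30527
→ << 3 (mod 2^16) → 1011100111111000 = 47608

47608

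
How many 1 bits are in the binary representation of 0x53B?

7

0x53B = 10100111011
Count the 1s: 1 + 1 + 1 + 1 + 1 + 1 + 1 = 7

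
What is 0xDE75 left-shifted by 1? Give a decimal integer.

0xDE75 = 01101111001110101
shift left by 1 → 11011110011101010 = 113898
(equivalently, 56949 × 2^1 = 56949 × 2)

113898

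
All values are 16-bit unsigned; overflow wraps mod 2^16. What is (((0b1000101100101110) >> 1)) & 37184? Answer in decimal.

256

0b1000101100101110 = 1000101100101110
→ >> 1 → 0100010110010111 = 17815
37184 = 1001000101000000
→ & → 0000000100000000 = 256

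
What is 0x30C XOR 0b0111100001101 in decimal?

3073

0x30C = 001100001100
b = 111100001101
XOR → 110000000001 = 3073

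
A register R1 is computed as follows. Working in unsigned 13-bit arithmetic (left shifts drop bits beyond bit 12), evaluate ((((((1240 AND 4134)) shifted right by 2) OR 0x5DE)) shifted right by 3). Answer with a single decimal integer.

187

1240 = 0010011011000
4134 = 1000000100110
→ AND → 0000000000000 = 0
→ shifted right by 2 → 0000000000000 = 0
0x5DE = 0010111011110
→ OR → 0010111011110 = 1502
→ shifted right by 3 → 0000010111011 = 187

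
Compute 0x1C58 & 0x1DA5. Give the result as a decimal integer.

0x1C58 = 1110001011000
0x1DA5 = 1110110100101
AND → 1110000000000 = 7168

7168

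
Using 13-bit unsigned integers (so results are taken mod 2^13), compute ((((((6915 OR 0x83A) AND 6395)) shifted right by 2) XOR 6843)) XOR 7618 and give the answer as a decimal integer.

375

6915 = 1101100000011
0x83A = 0100000111010
→ OR → 1101100111011 = 6971
6395 = 1100011111011
→ AND → 1100000111011 = 6203
→ shifted right by 2 → 0011000001110 = 1550
6843 = 1101010111011
→ XOR → 1110010110101 = 7349
7618 = 1110111000010
→ XOR → 0000101110111 = 375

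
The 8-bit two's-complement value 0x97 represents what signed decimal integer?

pattern = 10010111 (MSB is 1 ⇒ negative)
Invert: 01101000, add 1 → 01101001 = 105, so the value is -105.
(Equivalently: 151 - 2^8 = 151 - 256 = -105.)

-105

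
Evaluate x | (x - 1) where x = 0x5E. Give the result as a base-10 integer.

95

x = 1011110 = 94
x - 1 = 1011101
OR    = 1011111 = 95
(x | (x - 1) sets all bits below the lowest set bit.)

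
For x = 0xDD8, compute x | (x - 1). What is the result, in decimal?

3551

x = 110111011000 = 3544
x - 1 = 110111010111
OR    = 110111011111 = 3551
(x | (x - 1) sets all bits below the lowest set bit.)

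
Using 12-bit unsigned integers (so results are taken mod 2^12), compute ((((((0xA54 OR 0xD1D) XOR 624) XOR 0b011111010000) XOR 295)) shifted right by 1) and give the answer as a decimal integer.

1517

0xA54 = 101001010100
0xD1D = 110100011101
→ OR → 111101011101 = 3933
624 = 001001110000
→ XOR → 110100101101 = 3373
0b011111010000 = 011111010000
→ XOR → 101011111101 = 2813
295 = 000100100111
→ XOR → 101111011010 = 3034
→ shifted right by 1 → 010111101101 = 1517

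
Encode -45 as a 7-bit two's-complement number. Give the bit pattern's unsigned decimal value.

83

45 in 7 bits: 0101101
Invert: 1010010
Add 1:  1010011 = 83
(Check: 2^7 - 45 = 128 - 45 = 83.)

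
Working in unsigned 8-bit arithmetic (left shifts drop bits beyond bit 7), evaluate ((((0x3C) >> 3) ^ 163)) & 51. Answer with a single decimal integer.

0x3C = 00111100
→ >> 3 → 00000111 = 7
163 = 10100011
→ ^ → 10100100 = 164
51 = 00110011
→ & → 00100000 = 32

32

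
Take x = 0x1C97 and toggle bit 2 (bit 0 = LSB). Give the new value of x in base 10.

7315

x = 001110010010111
bit 2 is currently 1; toggle it via x ^ (1 << 2) = x ^ 4
→ 001110010010011 = 7315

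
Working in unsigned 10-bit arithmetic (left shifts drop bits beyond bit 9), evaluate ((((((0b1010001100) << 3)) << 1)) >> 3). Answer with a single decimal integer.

24

0b1010001100 = 1010001100
→ << 3 (mod 2^10) → 0001100000 = 96
→ << 1 (mod 2^10) → 0011000000 = 192
→ >> 3 → 0000011000 = 24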